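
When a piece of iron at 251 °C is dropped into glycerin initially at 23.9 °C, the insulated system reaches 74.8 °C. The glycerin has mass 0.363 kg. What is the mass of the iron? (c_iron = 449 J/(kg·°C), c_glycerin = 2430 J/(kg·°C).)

m ≈ 0.568 kg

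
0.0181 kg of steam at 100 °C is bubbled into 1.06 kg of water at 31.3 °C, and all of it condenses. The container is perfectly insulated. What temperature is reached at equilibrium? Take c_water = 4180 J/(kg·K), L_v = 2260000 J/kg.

T_f ≈ 41.5 °C

Energy conservation, ΣQ = 0:
steam→water at 100 °C releases m L_v = 0.0181·2260000 = 40906
  condensate cools 100→T: 0.0181·4180·(T − 100) = 75.66(T − 100)
  original water: 4430.8(T − 31.3)
4506.5 T = 40906 + 7565.8 + 138684 = 187156
T ≈ 41.53 °C (< 100 °C, so full condensation is consistent).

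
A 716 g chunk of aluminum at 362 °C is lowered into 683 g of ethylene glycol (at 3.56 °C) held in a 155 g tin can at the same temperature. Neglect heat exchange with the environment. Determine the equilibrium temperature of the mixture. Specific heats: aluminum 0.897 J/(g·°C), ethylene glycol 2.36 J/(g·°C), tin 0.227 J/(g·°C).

Energy conservation, ΣQ = 0:
716·0.897·(T − 362) + 683·2.36·(T − 3.56) + 155·0.227·(T − 3.56) = 0
642.25(T − 362) + 1611.9(T − 3.56) + 35.19(T − 3.56) = 0
2289.3 T = 238359
T ≈ 104.12 °C

T_f ≈ 104.1 °C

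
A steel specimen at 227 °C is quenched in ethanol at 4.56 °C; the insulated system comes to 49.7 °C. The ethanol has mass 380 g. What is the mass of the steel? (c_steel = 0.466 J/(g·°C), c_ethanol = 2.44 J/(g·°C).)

m ≈ 507 g

|Q_steel| = |Q_ethanol|:
m·0.466·(227 − 49.7) = 380·2.44·(49.7 − 4.56)
82.62 m = 41854  ⇒  m ≈ 506.6 g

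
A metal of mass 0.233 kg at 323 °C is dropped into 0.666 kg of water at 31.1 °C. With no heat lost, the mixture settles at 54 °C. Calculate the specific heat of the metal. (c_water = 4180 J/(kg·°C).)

c ≈ 1020 J/(kg·°C)

m_s c (T_s − T_f) = m_water c_water (T_f − T_0):
0.233·c·(323 − 54) = 0.666·4180·(54 − 31.1)
62.68 c = 63751  ⇒  c ≈ 1017 J/(kg·°C)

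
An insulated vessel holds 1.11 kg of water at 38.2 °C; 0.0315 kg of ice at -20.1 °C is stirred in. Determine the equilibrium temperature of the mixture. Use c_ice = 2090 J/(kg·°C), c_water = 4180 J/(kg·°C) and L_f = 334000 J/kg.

T_f ≈ 34.7 °C

Setting the total heat transfer to zero:
ice -20.1→0 °C: 0.0315×2090×20.1 = 1323.3
  latent heat to melt: 0.0315×334000 = 10521
  meltwater 0→T: 0.0315×4180×T = 131.67 T
  water: 4639.8(T − 38.2)
4771.5 T = 177240 − 11844 = 165396
T ≈ 34.66 °C — above 0 °C, consistent with complete melting.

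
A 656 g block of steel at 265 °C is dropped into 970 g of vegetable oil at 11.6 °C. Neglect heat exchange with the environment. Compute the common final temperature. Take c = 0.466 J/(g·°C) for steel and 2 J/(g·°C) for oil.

Heat lost by the steel equals heat gained by the oil:
656·0.466·(265 − T) = 970·2·(T − 11.6)
305.7(265 − T) = 1940(T − 11.6)
2245.7 T = 103513  ⇒  T ≈ 46.09 °C

T_f ≈ 46.1 °C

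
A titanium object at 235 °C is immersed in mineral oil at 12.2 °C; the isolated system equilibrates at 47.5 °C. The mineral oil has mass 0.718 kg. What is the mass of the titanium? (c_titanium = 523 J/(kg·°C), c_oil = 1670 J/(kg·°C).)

m ≈ 0.432 kg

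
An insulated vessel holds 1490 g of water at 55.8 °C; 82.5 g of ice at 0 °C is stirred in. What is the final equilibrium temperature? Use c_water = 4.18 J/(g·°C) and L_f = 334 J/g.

T_f ≈ 48.7 °C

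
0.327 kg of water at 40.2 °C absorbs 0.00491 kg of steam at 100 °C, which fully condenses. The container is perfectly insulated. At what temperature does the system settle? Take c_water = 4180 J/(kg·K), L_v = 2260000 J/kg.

T_f ≈ 49.1 °C

Taking heat into each body as positive, Σ m c ΔT = 0:
latent heat released on condensation: 0.00491×2260000 = 11097
  condensate cools 100→T: 0.00491×4180×(T − 100) = 20.52(T − 100)
  original water: 1366.9(T − 40.2)
1387.4 T = 11097 + 2052.4 + 54948 = 68097
T ≈ 49.08 °C, under the boiling point, so the assumption holds.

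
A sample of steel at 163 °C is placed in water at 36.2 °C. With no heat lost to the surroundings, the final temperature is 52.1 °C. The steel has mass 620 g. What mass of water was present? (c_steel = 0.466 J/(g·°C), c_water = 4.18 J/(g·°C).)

Heat gained plus heat lost sum to zero:
620×0.466×(52.1 − 163) + m×4.18×(52.1 − 36.2) = 0
66.46 m = 32041
m = 32041/66.46 ≈ 482.1 g

m ≈ 482 g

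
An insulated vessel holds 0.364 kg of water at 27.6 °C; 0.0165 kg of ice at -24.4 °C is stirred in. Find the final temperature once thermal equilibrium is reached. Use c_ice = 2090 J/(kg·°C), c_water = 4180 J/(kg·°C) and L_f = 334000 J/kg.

T_f ≈ 22.4 °C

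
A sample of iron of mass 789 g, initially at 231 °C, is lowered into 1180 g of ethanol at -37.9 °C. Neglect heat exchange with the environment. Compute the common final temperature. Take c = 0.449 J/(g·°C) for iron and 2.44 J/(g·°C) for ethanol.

T_f ≈ -8.4 °C

Conservation of energy gives ΣQ = 0:
789*0.449*(T − 231) + 1180*2.44*(T − (-37.9)) = 0
354.26(T − 231) + 2879.2(T − (-37.9)) = 0
(354.26 + 2879.2) T = 354.26*231 + 2879.2*(-37.9)
T ≈ -8.44 °C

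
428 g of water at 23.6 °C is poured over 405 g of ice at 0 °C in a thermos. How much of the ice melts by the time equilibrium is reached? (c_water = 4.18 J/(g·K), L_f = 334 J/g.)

Cooling the water to 0 °C releases 428×4.18×23.6 = 42221 J.
Fully melting the ice requires m_ice L_f = 405×334 = 135270 J.
42221 J < 135270 J, so only part of the ice melts and the system sits at 0 °C.
m_melted×334 = 42221  ⇒  m_melted ≈ 126.4 g.

m_melted ≈ 126 g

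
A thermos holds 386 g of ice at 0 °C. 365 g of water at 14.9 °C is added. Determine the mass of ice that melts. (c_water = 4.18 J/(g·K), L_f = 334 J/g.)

Water can give up m c ΔT = 365·4.18·14.9 = 22733 J before reaching 0 °C.
To melt every bit of ice: 386·334 = 128924 J.
That's not enough to melt it all — equilibrium is at 0 °C with ice remaining.
m_melted·334 = 22733  ⇒  m_melted ≈ 68.06 g.

m_melted ≈ 68.1 g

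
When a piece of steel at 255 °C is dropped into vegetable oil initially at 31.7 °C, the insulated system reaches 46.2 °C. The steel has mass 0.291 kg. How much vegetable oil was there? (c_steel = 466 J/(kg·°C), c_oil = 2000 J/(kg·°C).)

m ≈ 0.976 kg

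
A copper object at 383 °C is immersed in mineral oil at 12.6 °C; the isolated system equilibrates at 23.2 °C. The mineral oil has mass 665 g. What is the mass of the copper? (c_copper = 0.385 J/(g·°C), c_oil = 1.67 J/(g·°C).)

Setting the total heat transfer to zero:
m×0.385×(23.2 − 383) + 665×1.67×(23.2 − 12.6) = 0
-138.52 m = -11772
m = -11772/-138.52 ≈ 84.98 g

m ≈ 85 g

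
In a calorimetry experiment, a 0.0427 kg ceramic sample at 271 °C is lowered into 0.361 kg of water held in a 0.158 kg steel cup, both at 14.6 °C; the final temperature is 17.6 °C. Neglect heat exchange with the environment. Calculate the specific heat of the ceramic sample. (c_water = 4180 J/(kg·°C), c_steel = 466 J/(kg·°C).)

c ≈ 439 J/(kg·°C)

Taking heat into each body as positive, Σ m c ΔT = 0:
0.0427×c×(17.6 − 271) + 0.361×4180×(17.6 − 14.6) + 0.158×466×(17.6 − 14.6) = 0
-10.82 c = -4747.8
c = -4747.8/-10.82 ≈ 438.8 J/(kg·°C)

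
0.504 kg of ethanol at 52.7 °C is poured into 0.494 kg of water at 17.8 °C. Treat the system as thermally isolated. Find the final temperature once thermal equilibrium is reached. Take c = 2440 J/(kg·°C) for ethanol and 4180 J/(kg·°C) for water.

With ΣQ=0 the equilibrium temperature is the m·c-weighted mean:
T_f = (1229.8·52.7 + 2064.9·17.8) / (1229.8 + 2064.9)
    = 101564 / 3294.7 ≈ 30.83 °C

T_f ≈ 30.8 °C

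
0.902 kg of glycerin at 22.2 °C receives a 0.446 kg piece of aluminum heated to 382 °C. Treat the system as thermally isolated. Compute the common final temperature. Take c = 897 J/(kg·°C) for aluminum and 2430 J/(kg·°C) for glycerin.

T_f ≈ 77.7 °C

Heat gained plus heat lost sum to zero:
0.446×897×(T − 382) + 0.902×2430×(T − 22.2) = 0
2591.9 T = 201483
T ≈ 77.73 °C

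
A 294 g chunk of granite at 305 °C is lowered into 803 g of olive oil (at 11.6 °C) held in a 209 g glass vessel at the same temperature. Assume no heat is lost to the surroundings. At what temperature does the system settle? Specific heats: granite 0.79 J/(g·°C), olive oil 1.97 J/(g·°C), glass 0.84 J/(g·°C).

T_f ≈ 45.8 °C

Let T be the final temperature. ΣQ_i = 0:
294×0.79×(T − 305) + 803×1.97×(T − 11.6) + 209×0.84×(T − 11.6) = 0
232.26(T − 305) + 1581.9(T − 11.6) + 175.56(T − 11.6) = 0
1989.7 T = 91226
T ≈ 45.85 °C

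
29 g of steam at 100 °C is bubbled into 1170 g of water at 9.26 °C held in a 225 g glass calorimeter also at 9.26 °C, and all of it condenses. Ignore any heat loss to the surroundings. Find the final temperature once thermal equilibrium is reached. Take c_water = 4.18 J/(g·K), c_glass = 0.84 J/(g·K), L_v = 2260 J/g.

T_f ≈ 24.0 °C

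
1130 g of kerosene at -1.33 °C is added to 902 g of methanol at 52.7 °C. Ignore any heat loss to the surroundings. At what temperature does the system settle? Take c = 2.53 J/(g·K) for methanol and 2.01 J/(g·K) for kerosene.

Energy conservation, ΣQ = 0:
902×2.53×(T − 52.7) + 1130×2.01×(T − (-1.33)) = 0
2282.1(T − 52.7) + 2271.3(T − (-1.33)) = 0
(2282.1 + 2271.3) T = 2282.1×52.7 + 2271.3×(-1.33)
T = 117244 / 4553.4 = 25.7 °C

T_f ≈ 25.7 °C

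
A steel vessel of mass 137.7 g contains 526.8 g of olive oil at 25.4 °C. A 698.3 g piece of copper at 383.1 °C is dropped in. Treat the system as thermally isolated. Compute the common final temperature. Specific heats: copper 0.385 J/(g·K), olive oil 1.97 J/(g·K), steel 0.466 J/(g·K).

Let T be the final temperature. ΣQ_i = 0:
698.3*0.385*(T − 383.1) + 526.8*1.97*(T − 25.4) + 137.7*0.466*(T − 25.4) = 0
268.85(T − 383.1) + 1037.8(T − 25.4) + 64.17(T − 25.4) = 0
(268.85 + 1037.8 + 64.17) T = 268.85*383.1 + 1037.8*25.4 + 64.17*25.4
T = 130985/1370.8 ≈ 95.55 °C

T_f ≈ 95.6 °C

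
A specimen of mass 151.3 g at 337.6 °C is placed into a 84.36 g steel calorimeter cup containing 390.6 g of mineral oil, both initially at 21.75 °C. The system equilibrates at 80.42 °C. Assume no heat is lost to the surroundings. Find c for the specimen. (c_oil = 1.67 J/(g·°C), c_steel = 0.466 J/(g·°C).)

Heat gained plus heat lost sum to zero:
151.3·c·(80.42 − 337.6) + 390.6·1.67·(80.42 − 21.75) + 84.36·0.466·(80.42 − 21.75) = 0
-38911 c = -40577
c = -40577/-38911 ≈ 1.043 J/(g·°C)

c ≈ 1.04 J/(g·°C)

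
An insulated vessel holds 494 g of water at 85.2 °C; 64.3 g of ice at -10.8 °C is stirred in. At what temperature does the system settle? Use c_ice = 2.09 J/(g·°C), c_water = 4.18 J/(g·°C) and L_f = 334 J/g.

T_f ≈ 65.6 °C

Let T be the final temperature. ΣQ_i = 0:
ice -10.8→0 °C: 64.3·2.09·10.8 = 1451.4; melt ice: 64.3·334 = 21476; warm the meltwater: 268.77 T; water: 2064.9(T − 85.2)
2333.7 T = 175931 − 22928 = 153004
T ≈ 65.56 °C (positive, so assuming full melt was valid).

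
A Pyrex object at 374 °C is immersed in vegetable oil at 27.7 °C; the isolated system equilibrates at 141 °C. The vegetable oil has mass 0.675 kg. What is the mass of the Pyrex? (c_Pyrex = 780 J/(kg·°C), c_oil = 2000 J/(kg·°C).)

m ≈ 0.842 kg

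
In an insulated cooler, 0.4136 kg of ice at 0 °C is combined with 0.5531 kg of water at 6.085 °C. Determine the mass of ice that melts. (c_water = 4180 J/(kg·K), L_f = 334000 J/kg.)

m_melted ≈ 0.0421 kg

Cooling the water to 0 °C releases 0.5531×4180×6.085 = 14068 J.
To melt every bit of ice: 0.4136×334000 = 138142 J.
That's not enough to melt it all — equilibrium is at 0 °C with ice remaining.
Mass melted = 14068/334000 ≈ 0.04212 kg.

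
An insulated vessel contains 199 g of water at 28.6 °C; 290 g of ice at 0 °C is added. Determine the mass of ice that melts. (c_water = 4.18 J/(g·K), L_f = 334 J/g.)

m_melted ≈ 71.2 g

Cooling the water to 0 °C releases 199×4.18×28.6 = 23790 J.
Melting all 290 g of ice would need 290×334 = 96860 J.
Since 23790 < 96860 J, not all the ice melts; equilibrium is at 0 °C.
m_melt = 23790 / L_f = 71.23 g.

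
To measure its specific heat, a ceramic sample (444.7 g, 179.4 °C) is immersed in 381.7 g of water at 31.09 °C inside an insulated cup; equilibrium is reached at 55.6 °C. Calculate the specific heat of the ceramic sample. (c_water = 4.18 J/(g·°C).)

Heat lost by the ceramic sample = heat gained by the water:
444.7×c×(179.4 − 55.6) = 381.7×4.18×(55.6 − 31.09)
55054 c = 39106  ⇒  c ≈ 0.7103 J/(g·°C)

c ≈ 0.71 J/(g·°C)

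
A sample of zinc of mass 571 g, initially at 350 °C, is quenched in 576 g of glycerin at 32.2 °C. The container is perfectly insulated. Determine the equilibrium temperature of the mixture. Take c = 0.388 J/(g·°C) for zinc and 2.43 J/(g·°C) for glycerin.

T_f ≈ 75.6 °C

Energy conservation, ΣQ = 0:
571×0.388×(T − 350) + 576×2.43×(T − 32.2) = 0
221.55(T − 350) + 1399.7(T − 32.2) = 0
(221.55 + 1399.7) T = 221.55×350 + 1399.7×32.2
T = 122611 / 1621.2 = 75.6 °C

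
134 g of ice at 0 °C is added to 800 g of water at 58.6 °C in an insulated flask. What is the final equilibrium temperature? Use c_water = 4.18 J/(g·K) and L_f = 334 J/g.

T_f ≈ 38.7 °C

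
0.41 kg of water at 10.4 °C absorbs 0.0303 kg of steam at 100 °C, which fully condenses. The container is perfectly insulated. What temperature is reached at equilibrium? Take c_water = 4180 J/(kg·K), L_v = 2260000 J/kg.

Taking heat into each body as positive, Σ m c ΔT = 0:
steam→water at 100 °C releases m L_v = 0.0303·2260000 = 68478
  condensate cools 100→T: 0.0303·4180·(T − 100) = 126.65(T − 100)
  water warms: 0.41·4180·(T − 10.4) = 1713.8(T − 10.4)
1840.5 T = 68478 + 12665 + 17824 = 98967
T ≈ 53.77 °C — below 100 °C, confirming all the steam condensed.

T_f ≈ 53.8 °C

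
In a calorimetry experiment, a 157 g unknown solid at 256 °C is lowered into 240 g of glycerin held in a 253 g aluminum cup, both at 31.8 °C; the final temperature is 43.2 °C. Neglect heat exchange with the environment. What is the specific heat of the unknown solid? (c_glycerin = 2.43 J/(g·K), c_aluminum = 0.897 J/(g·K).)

c ≈ 0.276 J/(g·K)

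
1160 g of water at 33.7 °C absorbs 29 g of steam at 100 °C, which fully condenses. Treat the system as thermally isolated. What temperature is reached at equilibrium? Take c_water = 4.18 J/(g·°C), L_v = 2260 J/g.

Energy balance with sensible and latent terms:
condense steam: −29·2260 = −65540; condensate cools 100→T: 29·4.18·(T − 100) = 121.22(T − 100); water warms: 1160·4.18·(T − 33.7) = 4848.8(T − 33.7)
4970 T = 65540 + 12122 + 163405 = 241067
T ≈ 48.50 °C, under the boiling point, so the assumption holds.

T_f ≈ 48.5 °C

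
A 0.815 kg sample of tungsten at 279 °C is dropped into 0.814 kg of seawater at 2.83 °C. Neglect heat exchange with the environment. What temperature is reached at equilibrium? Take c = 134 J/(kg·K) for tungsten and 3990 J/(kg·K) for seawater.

Conservation of energy gives ΣQ = 0:
0.815*134*(T − 279) + 0.814*3990*(T − 2.83) = 0
109.21(T − 279) + 3247.9(T − 2.83) = 0
3357.1 T = 39661
T = 39661/3357.1 ≈ 11.81 °C

T_f ≈ 11.8 °C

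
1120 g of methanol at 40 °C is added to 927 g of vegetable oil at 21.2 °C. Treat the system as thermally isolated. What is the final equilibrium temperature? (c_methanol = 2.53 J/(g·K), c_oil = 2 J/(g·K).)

T_f ≈ 32.6 °C

Set heat shed by the hot body equal to heat absorbed by the cold body:
1120×2.53×(40 − T) = 927×2×(T − 21.2)
2833.6(40 − T) = 1854(T − 21.2)
4687.6 T = 152649  ⇒  T ≈ 32.56 °C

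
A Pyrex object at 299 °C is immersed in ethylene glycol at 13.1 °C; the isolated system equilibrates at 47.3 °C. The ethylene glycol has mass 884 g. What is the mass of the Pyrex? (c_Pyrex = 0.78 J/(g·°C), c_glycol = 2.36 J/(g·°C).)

|Q_Pyrex| = |Q_glycol|:
m·0.78·(299 − 47.3) = 884·2.36·(47.3 − 13.1)
196.33 m = 71349  ⇒  m ≈ 363.4 g

m ≈ 363 g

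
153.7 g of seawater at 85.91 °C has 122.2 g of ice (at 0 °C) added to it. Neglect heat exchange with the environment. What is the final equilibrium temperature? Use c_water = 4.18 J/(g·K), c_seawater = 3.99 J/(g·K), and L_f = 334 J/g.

Setting the total heat transfer to zero:
melt ice: 122.2·334 = 40815; warm the meltwater: 510.8 T; seawater cools: 153.7·3.99·(T − 85.91) = 613.26(T − 85.91)
1124.1 T = 52685 − 40815 = 11871
T ≈ 10.56 °C (positive, so assuming full melt was valid).

T_f ≈ 10.6 °C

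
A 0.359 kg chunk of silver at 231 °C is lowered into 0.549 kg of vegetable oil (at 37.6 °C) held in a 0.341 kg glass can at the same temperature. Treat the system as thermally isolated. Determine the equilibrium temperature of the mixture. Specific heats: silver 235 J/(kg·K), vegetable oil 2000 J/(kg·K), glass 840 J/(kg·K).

T_f ≈ 48.7 °C

Heat gained plus heat lost sum to zero:
0.359*235*(T − 231) + 0.549*2000*(T − 37.6) + 0.341*840*(T − 37.6) = 0
84.36(T − 231) + 1098(T − 37.6) + 286.44(T − 37.6) = 0
(84.36 + 1098 + 286.44) T = 84.36*231 + 1098*37.6 + 286.44*37.6
T = 71543/1468.8 ≈ 48.71 °C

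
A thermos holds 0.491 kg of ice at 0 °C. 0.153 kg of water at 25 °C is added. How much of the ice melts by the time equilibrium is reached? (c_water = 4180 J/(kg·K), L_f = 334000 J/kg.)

Heat available from the water dropping to 0 °C: 0.153·4180·25 = 15988 J.
Melting all 0.491 kg of ice would need 0.491·334000 = 163994 J.
15988 J < 163994 J, so only part of the ice melts and the system sits at 0 °C.
Mass melted = 15988/334000 ≈ 0.04787 kg.

m_melted ≈ 0.0479 kg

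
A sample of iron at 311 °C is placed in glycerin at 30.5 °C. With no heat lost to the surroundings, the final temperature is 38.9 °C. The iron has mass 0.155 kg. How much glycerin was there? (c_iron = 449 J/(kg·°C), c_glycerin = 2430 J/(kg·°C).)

|Q_iron| = |Q_glycerin|:
0.155×449×(311 − 38.9) = m×2430×(38.9 − 30.5)
20412 m = 18937  ⇒  m ≈ 0.9277 kg

m ≈ 0.928 kg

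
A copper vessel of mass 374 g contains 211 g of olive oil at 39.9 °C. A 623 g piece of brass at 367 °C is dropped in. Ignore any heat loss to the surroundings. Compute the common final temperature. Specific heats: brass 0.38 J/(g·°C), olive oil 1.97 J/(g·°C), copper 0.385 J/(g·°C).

Taking heat into each body as positive, Σ m c ΔT = 0:
623·0.38·(T − 367) + 211·1.97·(T − 39.9) + 374·0.385·(T − 39.9) = 0
236.74(T − 367) + 415.67(T − 39.9) + 143.99(T − 39.9) = 0
796.4 T = 109214
T = 109214/796.4 ≈ 137.13 °C

T_f ≈ 137.1 °C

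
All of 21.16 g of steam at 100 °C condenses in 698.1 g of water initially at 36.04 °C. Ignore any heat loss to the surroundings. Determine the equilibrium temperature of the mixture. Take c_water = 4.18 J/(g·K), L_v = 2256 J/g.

T_f ≈ 53.8 °C

Sum of m c ΔT and latent-heat terms is zero:
latent heat released on condensation: 21.16×2256 = 47737; condensed water 100 °C→T: 88.45(T − 100); water warms: 698.1×4.18×(T − 36.04) = 2918.1(T − 36.04)
3006.5 T = 47737 + 8844.9 + 105167 = 161749
T ≈ 53.80 °C (< 100 °C, so full condensation is consistent).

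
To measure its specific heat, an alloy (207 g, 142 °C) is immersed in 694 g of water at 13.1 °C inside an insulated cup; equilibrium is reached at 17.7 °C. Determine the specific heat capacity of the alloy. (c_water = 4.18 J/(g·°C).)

Heat lost by the alloy = heat gained by the water:
207×c×(142 − 17.7) = 694×4.18×(17.7 − 13.1)
25730 c = 13344  ⇒  c ≈ 0.5186 J/(g·°C)

c ≈ 0.519 J/(g·°C)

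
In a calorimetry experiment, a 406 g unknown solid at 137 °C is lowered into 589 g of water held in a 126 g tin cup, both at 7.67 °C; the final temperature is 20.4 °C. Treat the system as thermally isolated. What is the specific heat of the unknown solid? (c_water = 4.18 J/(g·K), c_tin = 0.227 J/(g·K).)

c ≈ 0.67 J/(g·K)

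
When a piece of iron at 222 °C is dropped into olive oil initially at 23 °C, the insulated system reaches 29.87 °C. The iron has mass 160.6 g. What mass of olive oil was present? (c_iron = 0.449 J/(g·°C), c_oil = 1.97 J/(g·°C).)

m ≈ 1020 g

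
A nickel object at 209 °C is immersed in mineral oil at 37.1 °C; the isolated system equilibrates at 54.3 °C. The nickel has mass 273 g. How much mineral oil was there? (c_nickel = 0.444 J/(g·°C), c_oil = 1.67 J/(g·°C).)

|Q_nickel| = |Q_oil|:
273×0.444×(209 − 54.3) = m×1.67×(54.3 − 37.1)
28.72 m = 18751  ⇒  m ≈ 652.8 g

m ≈ 653 g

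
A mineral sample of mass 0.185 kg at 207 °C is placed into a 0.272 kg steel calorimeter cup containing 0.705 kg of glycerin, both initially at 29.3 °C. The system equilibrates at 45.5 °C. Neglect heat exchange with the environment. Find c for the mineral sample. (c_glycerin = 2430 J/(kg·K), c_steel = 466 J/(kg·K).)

c ≈ 998 J/(kg·K)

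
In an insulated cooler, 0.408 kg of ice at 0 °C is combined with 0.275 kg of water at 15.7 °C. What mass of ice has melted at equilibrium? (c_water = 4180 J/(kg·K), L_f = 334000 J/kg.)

m_melted ≈ 0.054 kg

Water can give up m c ΔT = 0.275×4180×15.7 = 18047 J before reaching 0 °C.
Fully melting the ice requires m_ice L_f = 0.408×334000 = 136272 J.
That's not enough to melt it all — equilibrium is at 0 °C with ice remaining.
Mass melted = 18047/334000 ≈ 0.05403 kg.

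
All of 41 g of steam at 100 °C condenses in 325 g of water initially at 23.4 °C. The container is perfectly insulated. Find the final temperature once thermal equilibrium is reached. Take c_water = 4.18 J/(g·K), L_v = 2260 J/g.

T_f ≈ 92.5 °C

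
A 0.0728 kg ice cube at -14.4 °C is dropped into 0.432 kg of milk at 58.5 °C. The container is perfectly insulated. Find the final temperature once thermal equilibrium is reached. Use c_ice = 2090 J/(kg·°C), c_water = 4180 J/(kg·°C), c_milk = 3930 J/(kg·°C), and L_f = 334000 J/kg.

Sum of m c ΔT and latent-heat terms is zero:
warm ice to 0 °C: 0.0728×2090×(0 − (-14.4)) = 2191; fusion: m_ice L_f = 0.0728×334000 = 24315; warm the meltwater: 304.3 T; milk: 1697.8(T − 58.5)
2002.1 T = 99319 − 26506 = 72813
T ≈ 36.37 °C. Since T > 0 °C, the all-ice-melts assumption holds.

T_f ≈ 36.4 °C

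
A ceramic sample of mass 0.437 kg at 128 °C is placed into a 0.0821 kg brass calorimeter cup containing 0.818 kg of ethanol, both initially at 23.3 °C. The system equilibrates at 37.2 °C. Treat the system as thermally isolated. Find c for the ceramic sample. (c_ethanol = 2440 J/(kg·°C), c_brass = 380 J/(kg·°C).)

Heat gained plus heat lost sum to zero:
0.437·c·(37.2 − 128) + 0.818·2440·(37.2 − 23.3) + 0.0821·380·(37.2 − 23.3) = 0
-39.68 c = -28177
c = -28177/-39.68 ≈ 710.1 J/(kg·°C)

c ≈ 710 J/(kg·°C)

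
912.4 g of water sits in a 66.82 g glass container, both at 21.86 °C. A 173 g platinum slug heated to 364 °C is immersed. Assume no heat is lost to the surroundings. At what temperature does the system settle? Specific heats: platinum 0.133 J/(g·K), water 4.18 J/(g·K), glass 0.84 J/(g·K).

Heat gained plus heat lost sum to zero:
173·0.133·(T − 364) + 912.4·4.18·(T − 21.86) + 66.82·0.84·(T − 21.86) = 0
(23.01 + 3813.8 + 56.13) T = 23.01·364 + 3813.8·21.86 + 56.13·21.86
T = 92973/3893 ≈ 23.88 °C

T_f ≈ 23.9 °C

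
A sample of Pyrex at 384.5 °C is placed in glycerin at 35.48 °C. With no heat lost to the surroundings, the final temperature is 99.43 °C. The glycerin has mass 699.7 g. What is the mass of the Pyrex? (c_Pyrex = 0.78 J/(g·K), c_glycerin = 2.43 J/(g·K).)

m ≈ 489 g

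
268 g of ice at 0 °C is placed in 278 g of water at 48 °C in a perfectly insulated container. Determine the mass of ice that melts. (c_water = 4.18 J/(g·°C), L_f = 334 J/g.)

Water can give up m c ΔT = 278·4.18·48 = 55778 J before reaching 0 °C.
Melting all 268 g of ice would need 268·334 = 89512 J.
55778 J < 89512 J, so only part of the ice melts and the system sits at 0 °C.
m_melt = 55778 / L_f = 167 g.

m_melted ≈ 167 g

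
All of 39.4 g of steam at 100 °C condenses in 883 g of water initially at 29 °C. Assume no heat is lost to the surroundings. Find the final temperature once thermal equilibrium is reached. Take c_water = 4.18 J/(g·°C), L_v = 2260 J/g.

T_f ≈ 55.1 °C

Let T be the final temperature. ΣQ_i = 0:
latent heat released on condensation: 39.4×2260 = 89044; condensate cools 100→T: 39.4×4.18×(T − 100) = 164.69(T − 100); water warms: 883×4.18×(T − 29) = 3690.9(T − 29)
3855.6 T = 89044 + 16469 + 107037 = 212550
T ≈ 55.13 °C (< 100 °C, so full condensation is consistent).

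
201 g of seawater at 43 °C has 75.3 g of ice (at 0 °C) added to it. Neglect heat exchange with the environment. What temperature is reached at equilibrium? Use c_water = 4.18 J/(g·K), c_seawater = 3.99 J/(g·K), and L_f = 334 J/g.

T_f ≈ 8.4 °C

Energy conservation, ΣQ = 0:
fusion: m_ice L_f = 75.3×334 = 25150; meltwater 0→T: 75.3×4.18×T = 314.75 T; seawater: 801.99(T − 43)
1116.7 T = 34486 − 25150 = 9335.4
T ≈ 8.36 °C — above 0 °C, consistent with complete melting.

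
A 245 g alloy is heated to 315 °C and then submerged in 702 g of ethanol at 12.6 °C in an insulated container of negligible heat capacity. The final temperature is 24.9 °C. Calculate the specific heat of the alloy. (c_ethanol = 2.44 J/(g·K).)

c ≈ 0.296 J/(g·K)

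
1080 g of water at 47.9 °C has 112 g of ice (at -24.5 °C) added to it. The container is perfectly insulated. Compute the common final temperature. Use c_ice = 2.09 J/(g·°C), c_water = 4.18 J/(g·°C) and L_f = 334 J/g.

T_f ≈ 34.7 °C

Sum of m c ΔT and latent-heat terms is zero:
ice -24.5→0 °C: 112×2.09×24.5 = 5735
  melt ice: 112×334 = 37408
  warm the meltwater: 468.16 T
  water: 4514.4(T − 47.9)
4982.6 T = 216240 − 43143 = 173097
T ≈ 34.74 °C — above 0 °C, consistent with complete melting.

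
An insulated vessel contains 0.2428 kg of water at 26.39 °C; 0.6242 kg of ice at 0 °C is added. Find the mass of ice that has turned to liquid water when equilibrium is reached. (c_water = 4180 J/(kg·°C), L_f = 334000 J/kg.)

Heat available from the water dropping to 0 °C: 0.2428×4180×26.39 = 26783 J.
Fully melting the ice requires m_ice L_f = 0.6242×334000 = 208483 J.
26783 J < 208483 J, so only part of the ice melts and the system sits at 0 °C.
m_melted×334000 = 26783  ⇒  m_melted ≈ 0.08019 kg.

m_melted ≈ 0.0802 kg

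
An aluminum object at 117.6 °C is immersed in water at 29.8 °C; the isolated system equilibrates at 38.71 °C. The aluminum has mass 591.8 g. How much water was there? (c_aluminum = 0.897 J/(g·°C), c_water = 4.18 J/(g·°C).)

m ≈ 1120 g

Setting the total heat transfer to zero:
591.8·0.897·(38.71 − 117.6) + m·4.18·(38.71 − 29.8) = 0
37.24 m = 41878
m = 41878/37.24 ≈ 1124 g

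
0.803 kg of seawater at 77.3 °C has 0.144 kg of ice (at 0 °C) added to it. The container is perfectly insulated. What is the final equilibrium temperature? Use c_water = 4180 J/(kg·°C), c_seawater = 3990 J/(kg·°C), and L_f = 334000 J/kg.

Taking heat into each body as positive, Σ m c ΔT = 0:
fusion: m_ice L_f = 0.144×334000 = 48096; meltwater 0→T: 0.144×4180×T = 601.92 T; seawater: 3204(T − 77.3)
3805.9 T = 247667 − 48096 = 199571
T ≈ 52.44 °C. Since T > 0 °C, the all-ice-melts assumption holds.

T_f ≈ 52.4 °C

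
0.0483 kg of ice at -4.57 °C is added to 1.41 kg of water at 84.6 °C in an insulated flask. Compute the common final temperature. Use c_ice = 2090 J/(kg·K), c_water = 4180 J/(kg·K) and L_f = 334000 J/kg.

Energy balance with sensible and latent terms:
warm ice to 0 °C: 0.0483×2090×(0 − (-4.57)) = 461.33; melt ice: 0.0483×334000 = 16132; meltwater 0→T: 0.0483×4180×T = 201.89 T; water: 5893.8(T − 84.6)
6095.7 T = 498615 − 16594 = 482022
T ≈ 79.08 °C. Since T > 0 °C, the all-ice-melts assumption holds.

T_f ≈ 79.1 °C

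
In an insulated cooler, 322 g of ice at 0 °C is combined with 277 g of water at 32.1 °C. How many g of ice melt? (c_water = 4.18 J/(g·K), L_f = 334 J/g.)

m_melted ≈ 111 g

Water can give up m c ΔT = 277×4.18×32.1 = 37167 J before reaching 0 °C.
Melting all 322 g of ice would need 322×334 = 107548 J.
Since 37167 < 107548 J, not all the ice melts; equilibrium is at 0 °C.
m_melted×334 = 37167  ⇒  m_melted ≈ 111.3 g.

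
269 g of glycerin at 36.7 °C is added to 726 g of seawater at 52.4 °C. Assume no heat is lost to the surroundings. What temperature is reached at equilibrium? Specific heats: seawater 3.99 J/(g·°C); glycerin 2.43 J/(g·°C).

T_f is the heat-capacity-weighted average of the initial temperatures:
T_f = (2896.7×52.4 + 653.67×36.7) / (2896.7 + 653.67)
    = 175779 / 3550.4 ≈ 49.51 °C

T_f ≈ 49.5 °C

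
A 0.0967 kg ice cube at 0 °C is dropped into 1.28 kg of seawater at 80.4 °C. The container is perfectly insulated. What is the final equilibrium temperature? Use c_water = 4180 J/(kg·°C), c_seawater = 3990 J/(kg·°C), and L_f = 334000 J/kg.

T_f ≈ 68.6 °C

Heat gained plus heat lost sum to zero:
latent heat to melt: 0.0967·334000 = 32298
  meltwater 0→T: 0.0967·4180·T = 404.21 T
  seawater: 5107.2(T − 80.4)
5511.4 T = 410619 − 32298 = 378321
T ≈ 68.64 °C — above 0 °C, consistent with complete melting.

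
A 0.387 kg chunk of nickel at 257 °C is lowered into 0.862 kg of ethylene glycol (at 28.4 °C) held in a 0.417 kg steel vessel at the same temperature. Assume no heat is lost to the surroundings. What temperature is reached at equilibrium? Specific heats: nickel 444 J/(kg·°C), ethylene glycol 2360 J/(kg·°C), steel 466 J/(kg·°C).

T_f ≈ 44.8 °C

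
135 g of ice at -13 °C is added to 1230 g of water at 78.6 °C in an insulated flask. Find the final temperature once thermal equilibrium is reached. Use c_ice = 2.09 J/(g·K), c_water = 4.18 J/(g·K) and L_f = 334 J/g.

T_f ≈ 62.3 °C

Energy conservation, ΣQ = 0:
ice -13→0 °C: 135×2.09×13 = 3667.9
  melt ice: 135×334 = 45090
  meltwater 0→T: 135×4.18×T = 564.3 T
  water: 5141.4(T − 78.6)
5705.7 T = 404114 − 48758 = 355356
T ≈ 62.28 °C — above 0 °C, consistent with complete melting.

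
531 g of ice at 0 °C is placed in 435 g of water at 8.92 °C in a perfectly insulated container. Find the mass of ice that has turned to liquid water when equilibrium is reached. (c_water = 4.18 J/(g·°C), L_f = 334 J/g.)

m_melted ≈ 48.6 g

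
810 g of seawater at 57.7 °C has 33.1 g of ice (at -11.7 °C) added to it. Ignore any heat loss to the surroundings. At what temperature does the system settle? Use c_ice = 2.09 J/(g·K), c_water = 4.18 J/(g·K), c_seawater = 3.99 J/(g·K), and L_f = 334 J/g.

T_f ≈ 51.8 °C

Conservation of energy gives ΣQ = 0:
ice -11.7→0 °C: 33.1·2.09·11.7 = 809.39; fusion: m_ice L_f = 33.1·334 = 11055; warm the meltwater: 138.36 T; seawater: 3231.9(T − 57.7)
3370.3 T = 186481 − 11865 = 174616
T ≈ 51.81 °C (positive, so assuming full melt was valid).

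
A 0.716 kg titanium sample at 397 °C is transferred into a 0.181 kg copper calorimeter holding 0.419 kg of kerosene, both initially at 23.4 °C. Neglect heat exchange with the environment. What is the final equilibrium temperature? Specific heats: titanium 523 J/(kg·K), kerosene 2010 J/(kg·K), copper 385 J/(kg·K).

T_f ≈ 132.2 °C

Net heat exchanged in the isolated system is zero:
0.716×523×(T − 397) + 0.419×2010×(T − 23.4) + 0.181×385×(T − 23.4) = 0
374.47(T − 397) + 842.19(T − 23.4) + 69.69(T − 23.4) = 0
(374.47 + 842.19 + 69.69) T = 374.47×397 + 842.19×23.4 + 69.69×23.4
T = 170002 / 1286.3 = 132 °C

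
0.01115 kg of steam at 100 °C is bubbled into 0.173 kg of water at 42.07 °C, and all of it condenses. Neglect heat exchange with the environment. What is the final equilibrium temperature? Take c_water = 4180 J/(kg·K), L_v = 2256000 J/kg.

Let T be the final temperature. ΣQ_i = 0:
steam→water at 100 °C releases m L_v = 0.01115·2256000 = 25154
  condensate cools 100→T: 0.01115·4180·(T − 100) = 46.61(T − 100)
  original water: 723.14(T − 42.07)
769.75 T = 25154 + 4660.7 + 30422 = 60238
T ≈ 78.26 °C (< 100 °C, so full condensation is consistent).

T_f ≈ 78.3 °C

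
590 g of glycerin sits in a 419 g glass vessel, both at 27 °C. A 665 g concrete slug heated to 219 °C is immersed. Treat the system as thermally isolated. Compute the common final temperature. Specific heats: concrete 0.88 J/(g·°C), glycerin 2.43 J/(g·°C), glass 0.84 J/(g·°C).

Energy conservation, ΣQ = 0:
665*0.88*(T − 219) + 590*2.43*(T − 27) + 419*0.84*(T − 27) = 0
585.2(T − 219) + 1433.7(T − 27) + 351.96(T − 27) = 0
2370.9 T = 176372
T ≈ 74.39 °C

T_f ≈ 74.4 °C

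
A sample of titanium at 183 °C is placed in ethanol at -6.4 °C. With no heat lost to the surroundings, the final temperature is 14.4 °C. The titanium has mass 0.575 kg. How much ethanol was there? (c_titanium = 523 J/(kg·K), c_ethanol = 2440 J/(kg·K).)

m ≈ 0.999 kg

Conservation of energy gives ΣQ = 0:
0.575·523·(14.4 − 183) + m·2440·(14.4 − (-6.4)) = 0
50752 m = 50702
m = 50702/50752 ≈ 0.999 kg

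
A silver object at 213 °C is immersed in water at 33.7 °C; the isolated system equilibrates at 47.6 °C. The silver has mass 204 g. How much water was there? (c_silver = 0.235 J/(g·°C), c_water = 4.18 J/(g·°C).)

Energy conservation, ΣQ = 0:
204·0.235·(47.6 − 213) + m·4.18·(47.6 − 33.7) = 0
58.1 m = 7929.3
m = 7929.3/58.1 ≈ 136.5 g

m ≈ 136 g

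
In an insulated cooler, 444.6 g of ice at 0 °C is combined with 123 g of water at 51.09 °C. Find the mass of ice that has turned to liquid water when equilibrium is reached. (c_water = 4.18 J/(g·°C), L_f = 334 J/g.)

Heat available from the water dropping to 0 °C: 123·4.18·51.09 = 26267 J.
Fully melting the ice requires m_ice L_f = 444.6·334 = 148496 J.
26267 J < 148496 J, so only part of the ice melts and the system sits at 0 °C.
m_melt = 26267 / L_f = 78.64 g.

m_melted ≈ 78.6 g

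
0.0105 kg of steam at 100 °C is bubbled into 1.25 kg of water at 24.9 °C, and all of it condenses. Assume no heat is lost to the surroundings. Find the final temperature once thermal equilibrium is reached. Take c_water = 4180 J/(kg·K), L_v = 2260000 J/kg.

Net heat exchanged in the isolated system is zero:
steam→water at 100 °C releases m L_v = 0.0105·2260000 = 23730; condensate cools 100→T: 0.0105·4180·(T − 100) = 43.89(T − 100); original water: 5225(T − 24.9)
5268.9 T = 23730 + 4389 + 130102 = 158222
T ≈ 30.03 °C — below 100 °C, confirming all the steam condensed.

T_f ≈ 30.0 °C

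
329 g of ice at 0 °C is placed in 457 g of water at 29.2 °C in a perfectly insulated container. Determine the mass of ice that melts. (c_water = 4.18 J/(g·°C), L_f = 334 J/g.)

m_melted ≈ 167 g

Water can give up m c ΔT = 457·4.18·29.2 = 55780 J before reaching 0 °C.
Melting all 329 g of ice would need 329·334 = 109886 J.
55780 J < 109886 J, so only part of the ice melts and the system sits at 0 °C.
Mass melted = 55780/334 ≈ 167 g.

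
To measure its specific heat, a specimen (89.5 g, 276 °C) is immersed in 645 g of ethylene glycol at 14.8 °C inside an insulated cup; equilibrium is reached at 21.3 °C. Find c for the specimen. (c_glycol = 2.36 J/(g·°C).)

c ≈ 0.434 J/(g·°C)

m_s c (T_s − T_f) = m_glycol c_glycol (T_f − T_0):
89.5×c×(276 − 21.3) = 645×2.36×(21.3 − 14.8)
22796 c = 9894.3  ⇒  c ≈ 0.434 J/(g·°C)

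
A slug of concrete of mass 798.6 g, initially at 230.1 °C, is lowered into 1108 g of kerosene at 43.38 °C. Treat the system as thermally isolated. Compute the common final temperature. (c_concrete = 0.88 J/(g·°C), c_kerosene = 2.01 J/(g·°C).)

T_f ≈ 88.2 °C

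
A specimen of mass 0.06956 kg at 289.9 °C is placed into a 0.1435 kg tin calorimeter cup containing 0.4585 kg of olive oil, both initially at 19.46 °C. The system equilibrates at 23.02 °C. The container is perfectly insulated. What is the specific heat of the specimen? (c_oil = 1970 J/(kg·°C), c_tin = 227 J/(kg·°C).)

c ≈ 179 J/(kg·°C)

Setting the total heat transfer to zero:
0.06956·c·(23.02 − 289.9) + 0.4585·1970·(23.02 − 19.46) + 0.1435·227·(23.02 − 19.46) = 0
-18.56 c = -3331.5
c = -3331.5/-18.56 ≈ 179.5 J/(kg·°C)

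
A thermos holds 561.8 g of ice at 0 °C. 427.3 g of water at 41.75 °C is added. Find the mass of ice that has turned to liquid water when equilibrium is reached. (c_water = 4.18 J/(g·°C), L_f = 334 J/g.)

Water can give up m c ΔT = 427.3×4.18×41.75 = 74570 J before reaching 0 °C.
Fully melting the ice requires m_ice L_f = 561.8×334 = 187641 J.
74570 J < 187641 J, so only part of the ice melts and the system sits at 0 °C.
Mass melted = 74570/334 ≈ 223.3 g.

m_melted ≈ 223 g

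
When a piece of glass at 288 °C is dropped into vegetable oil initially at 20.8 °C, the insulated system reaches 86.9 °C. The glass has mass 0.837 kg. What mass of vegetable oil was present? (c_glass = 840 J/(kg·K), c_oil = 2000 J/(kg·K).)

|Q_glass| = |Q_oil|:
0.837×840×(288 − 86.9) = m×2000×(86.9 − 20.8)
132200 m = 141389  ⇒  m ≈ 1.07 kg

m ≈ 1.07 kg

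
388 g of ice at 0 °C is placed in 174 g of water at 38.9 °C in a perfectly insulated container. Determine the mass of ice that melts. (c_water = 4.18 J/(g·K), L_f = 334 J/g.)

Cooling the water to 0 °C releases 174·4.18·38.9 = 28293 J.
Melting all 388 g of ice would need 388·334 = 129592 J.
28293 J < 129592 J, so only part of the ice melts and the system sits at 0 °C.
Mass melted = 28293/334 ≈ 84.71 g.

m_melted ≈ 84.7 g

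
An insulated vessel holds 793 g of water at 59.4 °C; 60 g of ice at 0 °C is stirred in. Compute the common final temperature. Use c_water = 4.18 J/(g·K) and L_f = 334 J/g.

T_f ≈ 49.6 °C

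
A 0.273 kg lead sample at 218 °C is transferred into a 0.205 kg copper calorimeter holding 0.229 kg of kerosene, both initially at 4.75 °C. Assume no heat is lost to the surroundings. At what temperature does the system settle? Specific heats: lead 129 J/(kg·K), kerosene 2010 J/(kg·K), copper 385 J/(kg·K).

T_f ≈ 17.8 °C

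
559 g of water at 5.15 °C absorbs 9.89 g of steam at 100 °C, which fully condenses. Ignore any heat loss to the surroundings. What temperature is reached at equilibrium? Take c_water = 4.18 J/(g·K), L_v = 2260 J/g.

T_f ≈ 16.2 °C

Net heat exchanged in the isolated system is zero:
latent heat released on condensation: 9.89×2260 = 22351; condensed water 100 °C→T: 41.34(T − 100); water warms: 559×4.18×(T − 5.15) = 2336.6(T − 5.15)
2378 T = 22351 + 4134 + 12034 = 38519
T ≈ 16.20 °C — below 100 °C, confirming all the steam condensed.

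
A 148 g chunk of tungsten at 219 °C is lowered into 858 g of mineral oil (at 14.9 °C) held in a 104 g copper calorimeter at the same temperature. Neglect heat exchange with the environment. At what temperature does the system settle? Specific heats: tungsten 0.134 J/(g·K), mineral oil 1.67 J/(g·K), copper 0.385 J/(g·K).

T_f ≈ 17.6 °C

Setting the total heat transfer to zero:
148·0.134·(T − 219) + 858·1.67·(T − 14.9) + 104·0.385·(T − 14.9) = 0
19.83(T − 219) + 1432.9(T − 14.9) + 40.04(T − 14.9) = 0
1492.7 T = 26289
T = 26289/1492.7 ≈ 17.61 °C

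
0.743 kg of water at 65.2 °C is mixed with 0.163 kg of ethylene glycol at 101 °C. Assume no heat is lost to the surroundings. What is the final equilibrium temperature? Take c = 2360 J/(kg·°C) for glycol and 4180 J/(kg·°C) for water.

T_f ≈ 69.1 °C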